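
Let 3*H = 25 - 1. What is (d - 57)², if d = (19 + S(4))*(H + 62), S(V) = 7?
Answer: 3108169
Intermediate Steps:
H = 8 (H = (25 - 1)/3 = (⅓)*24 = 8)
d = 1820 (d = (19 + 7)*(8 + 62) = 26*70 = 1820)
(d - 57)² = (1820 - 57)² = 1763² = 3108169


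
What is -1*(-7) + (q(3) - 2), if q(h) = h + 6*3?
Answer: 26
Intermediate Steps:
q(h) = 18 + h (q(h) = h + 18 = 18 + h)
-1*(-7) + (q(3) - 2) = -1*(-7) + ((18 + 3) - 2) = 7 + (21 - 2) = 7 + 19 = 26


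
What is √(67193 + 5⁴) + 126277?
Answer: 126277 + √67818 ≈ 1.2654e+5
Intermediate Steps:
√(67193 + 5⁴) + 126277 = √(67193 + 625) + 126277 = √67818 + 126277 = 126277 + √67818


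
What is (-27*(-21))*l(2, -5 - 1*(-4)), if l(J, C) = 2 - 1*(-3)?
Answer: 2835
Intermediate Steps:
l(J, C) = 5 (l(J, C) = 2 + 3 = 5)
(-27*(-21))*l(2, -5 - 1*(-4)) = -27*(-21)*5 = 567*5 = 2835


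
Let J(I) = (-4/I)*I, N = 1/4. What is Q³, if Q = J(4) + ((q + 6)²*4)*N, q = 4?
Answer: 884736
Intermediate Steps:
N = ¼ ≈ 0.25000
J(I) = -4
Q = 96 (Q = -4 + ((4 + 6)²*4)*(¼) = -4 + (10²*4)*(¼) = -4 + (100*4)*(¼) = -4 + 400*(¼) = -4 + 100 = 96)
Q³ = 96³ = 884736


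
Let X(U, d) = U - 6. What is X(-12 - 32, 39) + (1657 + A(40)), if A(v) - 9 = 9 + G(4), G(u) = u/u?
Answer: 1626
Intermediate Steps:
G(u) = 1
A(v) = 19 (A(v) = 9 + (9 + 1) = 9 + 10 = 19)
X(U, d) = -6 + U
X(-12 - 32, 39) + (1657 + A(40)) = (-6 + (-12 - 32)) + (1657 + 19) = (-6 - 44) + 1676 = -50 + 1676 = 1626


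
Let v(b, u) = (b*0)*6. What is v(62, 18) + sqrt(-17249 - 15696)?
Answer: I*sqrt(32945) ≈ 181.51*I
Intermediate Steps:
v(b, u) = 0 (v(b, u) = 0*6 = 0)
v(62, 18) + sqrt(-17249 - 15696) = 0 + sqrt(-17249 - 15696) = 0 + sqrt(-32945) = 0 + I*sqrt(32945) = I*sqrt(32945)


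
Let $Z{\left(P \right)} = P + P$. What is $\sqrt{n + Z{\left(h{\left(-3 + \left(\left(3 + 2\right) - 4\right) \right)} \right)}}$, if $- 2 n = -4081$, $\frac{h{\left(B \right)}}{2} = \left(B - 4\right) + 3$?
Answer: $\frac{\sqrt{8114}}{2} \approx 45.039$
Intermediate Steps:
$h{\left(B \right)} = -2 + 2 B$ ($h{\left(B \right)} = 2 \left(\left(B - 4\right) + 3\right) = 2 \left(\left(-4 + B\right) + 3\right) = 2 \left(-1 + B\right) = -2 + 2 B$)
$Z{\left(P \right)} = 2 P$
$n = \frac{4081}{2}$ ($n = \left(- \frac{1}{2}\right) \left(-4081\right) = \frac{4081}{2} \approx 2040.5$)
$\sqrt{n + Z{\left(h{\left(-3 + \left(\left(3 + 2\right) - 4\right) \right)} \right)}} = \sqrt{\frac{4081}{2} + 2 \left(-2 + 2 \left(-3 + \left(\left(3 + 2\right) - 4\right)\right)\right)} = \sqrt{\frac{4081}{2} + 2 \left(-2 + 2 \left(-3 + \left(5 - 4\right)\right)\right)} = \sqrt{\frac{4081}{2} + 2 \left(-2 + 2 \left(-3 + 1\right)\right)} = \sqrt{\frac{4081}{2} + 2 \left(-2 + 2 \left(-2\right)\right)} = \sqrt{\frac{4081}{2} + 2 \left(-2 - 4\right)} = \sqrt{\frac{4081}{2} + 2 \left(-6\right)} = \sqrt{\frac{4081}{2} - 12} = \sqrt{\frac{4057}{2}} = \frac{\sqrt{8114}}{2}$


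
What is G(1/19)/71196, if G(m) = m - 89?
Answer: -845/676362 ≈ -0.0012493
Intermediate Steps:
G(m) = -89 + m
G(1/19)/71196 = (-89 + 1/19)/71196 = (-89 + 1/19)*(1/71196) = -1690/19*1/71196 = -845/676362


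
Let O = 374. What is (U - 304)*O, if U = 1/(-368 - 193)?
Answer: -341090/3 ≈ -1.1370e+5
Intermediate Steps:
U = -1/561 (U = 1/(-561) = -1/561 ≈ -0.0017825)
(U - 304)*O = (-1/561 - 304)*374 = -170545/561*374 = -341090/3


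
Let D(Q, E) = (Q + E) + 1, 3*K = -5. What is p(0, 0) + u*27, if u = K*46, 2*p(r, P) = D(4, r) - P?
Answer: -4135/2 ≈ -2067.5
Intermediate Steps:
K = -5/3 (K = (⅓)*(-5) = -5/3 ≈ -1.6667)
D(Q, E) = 1 + E + Q (D(Q, E) = (E + Q) + 1 = 1 + E + Q)
p(r, P) = 5/2 + r/2 - P/2 (p(r, P) = ((1 + r + 4) - P)/2 = ((5 + r) - P)/2 = (5 + r - P)/2 = 5/2 + r/2 - P/2)
u = -230/3 (u = -5/3*46 = -230/3 ≈ -76.667)
p(0, 0) + u*27 = (5/2 + (½)*0 - ½*0) - 230/3*27 = (5/2 + 0 + 0) - 2070 = 5/2 - 2070 = -4135/2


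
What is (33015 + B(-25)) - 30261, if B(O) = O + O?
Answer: 2704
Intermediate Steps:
B(O) = 2*O
(33015 + B(-25)) - 30261 = (33015 + 2*(-25)) - 30261 = (33015 - 50) - 30261 = 32965 - 30261 = 2704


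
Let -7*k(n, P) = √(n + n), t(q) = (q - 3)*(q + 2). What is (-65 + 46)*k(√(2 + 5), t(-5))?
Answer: 19*√2*7^(¼)/7 ≈ 6.2437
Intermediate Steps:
t(q) = (-3 + q)*(2 + q)
k(n, P) = -√2*√n/7 (k(n, P) = -√(n + n)/7 = -√2*√n/7)
(-65 + 46)*k(√(2 + 5), t(-5)) = (-65 + 46)*(-√2*√(√(2 + 5))/7) = -(-19)*√2*√(√7)/7 = -(-19)*√2*7^(¼)/7 = 19*√2*7^(¼)/7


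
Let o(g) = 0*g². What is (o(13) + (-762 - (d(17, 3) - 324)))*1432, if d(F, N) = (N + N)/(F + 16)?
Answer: -6902240/11 ≈ -6.2748e+5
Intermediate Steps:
d(F, N) = 2*N/(16 + F) (d(F, N) = (2*N)/(16 + F) = 2*N/(16 + F))
o(g) = 0
(o(13) + (-762 - (d(17, 3) - 324)))*1432 = (0 + (-762 - (2*3/(16 + 17) - 324)))*1432 = (0 + (-762 - (2*3/33 - 324)))*1432 = (0 + (-762 - (2*3*(1/33) - 324)))*1432 = (0 + (-762 - (2/11 - 324)))*1432 = (0 + (-762 - 1*(-3562/11)))*1432 = (0 + (-762 + 3562/11))*1432 = (0 - 4820/11)*1432 = -4820/11*1432 = -6902240/11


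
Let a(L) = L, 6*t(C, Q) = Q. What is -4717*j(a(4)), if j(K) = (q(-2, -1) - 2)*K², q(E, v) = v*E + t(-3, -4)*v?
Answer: -150944/3 ≈ -50315.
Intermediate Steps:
t(C, Q) = Q/6
q(E, v) = -2*v/3 + E*v (q(E, v) = v*E + ((⅙)*(-4))*v = E*v - 2*v/3 = -2*v/3 + E*v)
j(K) = 2*K²/3 (j(K) = ((⅓)*(-1)*(-2 + 3*(-2)) - 2)*K² = ((⅓)*(-1)*(-2 - 6) - 2)*K² = ((⅓)*(-1)*(-8) - 2)*K² = (8/3 - 2)*K² = 2*K²/3)
-4717*j(a(4)) = -9434*4²/3 = -9434*16/3 = -4717*32/3 = -150944/3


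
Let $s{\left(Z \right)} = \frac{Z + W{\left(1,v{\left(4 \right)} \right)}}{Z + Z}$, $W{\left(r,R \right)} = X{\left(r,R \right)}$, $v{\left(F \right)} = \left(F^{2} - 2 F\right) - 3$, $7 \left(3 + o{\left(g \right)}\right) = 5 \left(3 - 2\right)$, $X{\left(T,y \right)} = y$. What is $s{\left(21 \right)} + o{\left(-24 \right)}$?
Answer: $- \frac{5}{3} \approx -1.6667$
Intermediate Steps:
$o{\left(g \right)} = - \frac{16}{7}$ ($o{\left(g \right)} = -3 + \frac{5 \left(3 - 2\right)}{7} = -3 + \frac{5 \cdot 1}{7} = -3 + \frac{1}{7} \cdot 5 = -3 + \frac{5}{7} = - \frac{16}{7}$)
$v{\left(F \right)} = -3 + F^{2} - 2 F$
$W{\left(r,R \right)} = R$
$s{\left(Z \right)} = \frac{5 + Z}{2 Z}$ ($s{\left(Z \right)} = \frac{Z - \left(11 - 16\right)}{Z + Z} = \frac{Z - -5}{2 Z} = \left(Z + 5\right) \frac{1}{2 Z} = \left(5 + Z\right) \frac{1}{2 Z} = \frac{5 + Z}{2 Z}$)
$s{\left(21 \right)} + o{\left(-24 \right)} = \frac{5 + 21}{2 \cdot 21} - \frac{16}{7} = \frac{1}{2} \cdot \frac{1}{21} \cdot 26 - \frac{16}{7} = \frac{13}{21} - \frac{16}{7} = - \frac{5}{3}$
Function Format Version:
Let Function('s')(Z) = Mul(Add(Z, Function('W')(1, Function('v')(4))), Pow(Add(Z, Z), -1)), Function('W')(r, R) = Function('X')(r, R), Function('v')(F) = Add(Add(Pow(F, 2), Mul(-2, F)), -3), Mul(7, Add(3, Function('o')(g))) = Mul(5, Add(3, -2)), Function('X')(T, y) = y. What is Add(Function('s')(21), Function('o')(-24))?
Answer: Rational(-5, 3) ≈ -1.6667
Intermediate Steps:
Function('o')(g) = Rational(-16, 7) (Function('o')(g) = Add(-3, Mul(Rational(1, 7), Mul(5, Add(3, -2)))) = Add(-3, Mul(Rational(1, 7), Mul(5, 1))) = Add(-3, Mul(Rational(1, 7), 5)) = Add(-3, Rational(5, 7)) = Rational(-16, 7))
Function('v')(F) = Add(-3, Pow(F, 2), Mul(-2, F))
Function('W')(r, R) = R
Function('s')(Z) = Mul(Rational(1, 2), Pow(Z, -1), Add(5, Z)) (Function('s')(Z) = Mul(Add(Z, Add(-3, Pow(4, 2), Mul(-2, 4))), Pow(Add(Z, Z), -1)) = Mul(Add(Z, Add(-3, 16, -8)), Pow(Mul(2, Z), -1)) = Mul(Add(Z, 5), Mul(Rational(1, 2), Pow(Z, -1))) = Mul(Add(5, Z), Mul(Rational(1, 2), Pow(Z, -1))) = Mul(Rational(1, 2), Pow(Z, -1), Add(5, Z)))
Add(Function('s')(21), Function('o')(-24)) = Add(Mul(Rational(1, 2), Pow(21, -1), Add(5, 21)), Rational(-16, 7)) = Add(Mul(Rational(1, 2), Rational(1, 21), 26), Rational(-16, 7)) = Add(Rational(13, 21), Rational(-16, 7)) = Rational(-5, 3)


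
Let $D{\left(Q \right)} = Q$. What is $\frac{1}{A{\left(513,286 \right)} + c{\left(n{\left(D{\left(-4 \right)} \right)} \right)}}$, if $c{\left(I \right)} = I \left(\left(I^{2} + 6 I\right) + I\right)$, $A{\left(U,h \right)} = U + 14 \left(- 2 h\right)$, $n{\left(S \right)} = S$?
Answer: $- \frac{1}{7447} \approx -0.00013428$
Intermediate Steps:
$A{\left(U,h \right)} = U - 28 h$
$c{\left(I \right)} = I \left(I^{2} + 7 I\right)$
$\frac{1}{A{\left(513,286 \right)} + c{\left(n{\left(D{\left(-4 \right)} \right)} \right)}} = \frac{1}{\left(513 - 8008\right) + \left(-4\right)^{2} \left(7 - 4\right)} = \frac{1}{\left(513 - 8008\right) + 16 \cdot 3} = \frac{1}{-7495 + 48} = \frac{1}{-7447} = - \frac{1}{7447}$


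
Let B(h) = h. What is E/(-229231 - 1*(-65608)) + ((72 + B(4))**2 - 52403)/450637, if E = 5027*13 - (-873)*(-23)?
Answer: -28030487885/73734577851 ≈ -0.38015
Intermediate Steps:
E = 45272 (E = 65351 - 1*20079 = 65351 - 20079 = 45272)
E/(-229231 - 1*(-65608)) + ((72 + B(4))**2 - 52403)/450637 = 45272/(-229231 - 1*(-65608)) + ((72 + 4)**2 - 52403)/450637 = 45272/(-229231 + 65608) + (76**2 - 52403)*(1/450637) = 45272/(-163623) + (5776 - 52403)*(1/450637) = 45272*(-1/163623) - 46627*1/450637 = -45272/163623 - 46627/450637 = -28030487885/73734577851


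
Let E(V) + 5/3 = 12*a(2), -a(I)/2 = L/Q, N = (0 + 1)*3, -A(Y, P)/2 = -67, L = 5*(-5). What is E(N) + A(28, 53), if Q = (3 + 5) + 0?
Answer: 622/3 ≈ 207.33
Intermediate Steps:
L = -25
Q = 8 (Q = 8 + 0 = 8)
A(Y, P) = 134 (A(Y, P) = -2*(-67) = 134)
N = 3 (N = 1*3 = 3)
a(I) = 25/4 (a(I) = -(-50)/8 = -2*(-25/8) = 25/4)
E(V) = 220/3 (E(V) = -5/3 + 12*(25/4) = -5/3 + 75 = 220/3)
E(N) + A(28, 53) = 220/3 + 134 = 622/3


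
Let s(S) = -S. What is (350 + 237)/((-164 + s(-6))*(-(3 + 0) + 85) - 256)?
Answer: -587/13212 ≈ -0.044429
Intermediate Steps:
(350 + 237)/((-164 + s(-6))*(-(3 + 0) + 85) - 256) = (350 + 237)/((-164 - 1*(-6))*(-(3 + 0) + 85) - 256) = 587/((-164 + 6)*(-1*3 + 85) - 256) = 587/(-158*(-3 + 85) - 256) = 587/(-158*82 - 256) = 587/(-12956 - 256) = 587/(-13212) = 587*(-1/13212) = -587/13212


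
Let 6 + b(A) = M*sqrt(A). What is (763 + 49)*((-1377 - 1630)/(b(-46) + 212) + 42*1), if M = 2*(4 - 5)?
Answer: 237631394/10655 - 1220842*I*sqrt(46)/10655 ≈ 22302.0 - 777.11*I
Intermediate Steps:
M = -2 (M = 2*(-1) = -2)
b(A) = -6 - 2*sqrt(A)
(763 + 49)*((-1377 - 1630)/(b(-46) + 212) + 42*1) = (763 + 49)*((-1377 - 1630)/((-6 - 2*I*sqrt(46)) + 212) + 42*1) = 812*(-3007/((-6 - 2*I*sqrt(46)) + 212) + 42) = 812*(-3007/(206 - 2*I*sqrt(46)) + 42) = 812*(42 - 3007/(206 - 2*I*sqrt(46))) = 34104 - 2441684/(206 - 2*I*sqrt(46))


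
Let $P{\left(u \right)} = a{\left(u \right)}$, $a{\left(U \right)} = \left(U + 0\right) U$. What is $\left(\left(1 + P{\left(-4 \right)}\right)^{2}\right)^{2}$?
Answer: $83521$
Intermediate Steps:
$a{\left(U \right)} = U^{2}$ ($a{\left(U \right)} = U U = U^{2}$)
$P{\left(u \right)} = u^{2}$
$\left(\left(1 + P{\left(-4 \right)}\right)^{2}\right)^{2} = \left(\left(1 + \left(-4\right)^{2}\right)^{2}\right)^{2} = \left(\left(1 + 16\right)^{2}\right)^{2} = \left(17^{2}\right)^{2} = 289^{2} = 83521$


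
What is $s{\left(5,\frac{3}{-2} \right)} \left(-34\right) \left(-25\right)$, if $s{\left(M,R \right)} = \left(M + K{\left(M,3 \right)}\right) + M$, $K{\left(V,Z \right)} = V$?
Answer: $12750$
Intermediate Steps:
$s{\left(M,R \right)} = 3 M$ ($s{\left(M,R \right)} = \left(M + M\right) + M = 2 M + M = 3 M$)
$s{\left(5,\frac{3}{-2} \right)} \left(-34\right) \left(-25\right) = 3 \cdot 5 \left(-34\right) \left(-25\right) = 15 \left(-34\right) \left(-25\right) = \left(-510\right) \left(-25\right) = 12750$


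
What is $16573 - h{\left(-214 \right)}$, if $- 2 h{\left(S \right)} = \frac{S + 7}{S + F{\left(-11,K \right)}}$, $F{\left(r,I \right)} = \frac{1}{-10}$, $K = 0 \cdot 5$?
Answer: $\frac{35483828}{2141} \approx 16573.0$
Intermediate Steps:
$K = 0$
$F{\left(r,I \right)} = - \frac{1}{10}$
$h{\left(S \right)} = - \frac{7 + S}{2 \left(- \frac{1}{10} + S\right)}$ ($h{\left(S \right)} = - \frac{\left(S + 7\right) \frac{1}{S - \frac{1}{10}}}{2} = - \frac{\left(7 + S\right) \frac{1}{- \frac{1}{10} + S}}{2} = - \frac{\frac{1}{- \frac{1}{10} + S} \left(7 + S\right)}{2} = - \frac{7 + S}{2 \left(- \frac{1}{10} + S\right)}$)
$16573 - h{\left(-214 \right)} = 16573 - \frac{5 \left(-7 - -214\right)}{-1 + 10 \left(-214\right)} = 16573 - \frac{5 \left(-7 + 214\right)}{-1 - 2140} = 16573 - 5 \frac{1}{-2141} \cdot 207 = 16573 - 5 \left(- \frac{1}{2141}\right) 207 = 16573 - - \frac{1035}{2141} = 16573 + \frac{1035}{2141} = \frac{35483828}{2141}$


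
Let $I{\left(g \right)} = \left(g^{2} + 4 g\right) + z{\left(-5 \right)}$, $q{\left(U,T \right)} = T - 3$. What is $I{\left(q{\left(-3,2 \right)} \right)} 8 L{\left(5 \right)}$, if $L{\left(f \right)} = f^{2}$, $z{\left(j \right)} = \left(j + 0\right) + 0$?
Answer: $-1600$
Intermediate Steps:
$q{\left(U,T \right)} = -3 + T$
$z{\left(j \right)} = j$ ($z{\left(j \right)} = j + 0 = j$)
$I{\left(g \right)} = -5 + g^{2} + 4 g$ ($I{\left(g \right)} = \left(g^{2} + 4 g\right) - 5 = -5 + g^{2} + 4 g$)
$I{\left(q{\left(-3,2 \right)} \right)} 8 L{\left(5 \right)} = \left(-5 + \left(-3 + 2\right)^{2} + 4 \left(-3 + 2\right)\right) 8 \cdot 5^{2} = \left(-5 + \left(-1\right)^{2} + 4 \left(-1\right)\right) 8 \cdot 25 = \left(-5 + 1 - 4\right) 8 \cdot 25 = \left(-8\right) 8 \cdot 25 = \left(-64\right) 25 = -1600$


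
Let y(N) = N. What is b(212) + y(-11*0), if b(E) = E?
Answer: 212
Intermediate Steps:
b(212) + y(-11*0) = 212 - 11*0 = 212 + 0 = 212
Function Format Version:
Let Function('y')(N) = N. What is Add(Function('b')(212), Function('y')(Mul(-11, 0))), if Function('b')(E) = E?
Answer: 212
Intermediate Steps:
Add(Function('b')(212), Function('y')(Mul(-11, 0))) = Add(212, Mul(-11, 0)) = Add(212, 0) = 212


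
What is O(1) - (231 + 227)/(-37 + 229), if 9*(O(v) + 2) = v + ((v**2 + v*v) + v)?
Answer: -1135/288 ≈ -3.9410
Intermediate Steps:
O(v) = -2 + 2*v/9 + 2*v**2/9 (O(v) = -2 + (v + ((v**2 + v*v) + v))/9 = -2 + (v + ((v**2 + v**2) + v))/9 = -2 + (v + (2*v**2 + v))/9 = -2 + (v + (v + 2*v**2))/9 = -2 + (2*v + 2*v**2)/9 = -2 + (2*v/9 + 2*v**2/9) = -2 + 2*v/9 + 2*v**2/9)
O(1) - (231 + 227)/(-37 + 229) = (-2 + (2/9)*1 + (2/9)*1**2) - (231 + 227)/(-37 + 229) = (-2 + 2/9 + (2/9)*1) - 458/192 = (-2 + 2/9 + 2/9) - 458/192 = -14/9 - 1*229/96 = -14/9 - 229/96 = -1135/288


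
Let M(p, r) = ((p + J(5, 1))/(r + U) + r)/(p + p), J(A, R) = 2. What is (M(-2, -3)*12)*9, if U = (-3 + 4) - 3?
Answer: 81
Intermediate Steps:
U = -2 (U = 1 - 3 = -2)
M(p, r) = (r + (2 + p)/(-2 + r))/(2*p) (M(p, r) = ((p + 2)/(r - 2) + r)/(p + p) = ((2 + p)/(-2 + r) + r)/((2*p)) = ((2 + p)/(-2 + r) + r)*(1/(2*p)) = (r + (2 + p)/(-2 + r))*(1/(2*p)) = (r + (2 + p)/(-2 + r))/(2*p))
(M(-2, -3)*12)*9 = (((½)*(2 - 2 + (-3)² - 2*(-3))/(-2*(-2 - 3)))*12)*9 = (((½)*(-½)*(2 - 2 + 9 + 6)/(-5))*12)*9 = (((½)*(-½)*(-⅕)*15)*12)*9 = ((¾)*12)*9 = 9*9 = 81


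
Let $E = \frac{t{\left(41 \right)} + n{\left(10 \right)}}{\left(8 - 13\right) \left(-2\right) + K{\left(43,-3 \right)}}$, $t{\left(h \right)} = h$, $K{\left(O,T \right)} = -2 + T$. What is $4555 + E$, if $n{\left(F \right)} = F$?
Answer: $\frac{22826}{5} \approx 4565.2$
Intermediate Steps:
$E = \frac{51}{5}$ ($E = \frac{41 + 10}{\left(8 - 13\right) \left(-2\right) - 5} = \frac{51}{\left(-5\right) \left(-2\right) - 5} = \frac{51}{10 - 5} = \frac{51}{5} \approx 10.2$)
$4555 + E = 4555 + \frac{51}{5} = \frac{22826}{5}$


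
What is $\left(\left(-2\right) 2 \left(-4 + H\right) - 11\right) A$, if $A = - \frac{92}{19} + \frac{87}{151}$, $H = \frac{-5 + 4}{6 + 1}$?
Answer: $- \frac{477321}{20083} \approx -23.767$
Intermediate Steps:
$H = - \frac{1}{7} \approx -0.14286$
$A = - \frac{12239}{2869}$ ($A = \left(-92\right) \frac{1}{19} + 87 \cdot \frac{1}{151} = - \frac{92}{19} + \frac{87}{151} = - \frac{12239}{2869} \approx -4.2659$)
$\left(\left(-2\right) 2 \left(-4 + H\right) - 11\right) A = \left(\left(-2\right) 2 \left(-4 - \frac{1}{7}\right) - 11\right) \left(- \frac{12239}{2869}\right) = \left(\left(-4\right) \left(- \frac{29}{7}\right) - 11\right) \left(- \frac{12239}{2869}\right) = \left(\frac{116}{7} - 11\right) \left(- \frac{12239}{2869}\right) = \frac{39}{7} \left(- \frac{12239}{2869}\right) = - \frac{477321}{20083}$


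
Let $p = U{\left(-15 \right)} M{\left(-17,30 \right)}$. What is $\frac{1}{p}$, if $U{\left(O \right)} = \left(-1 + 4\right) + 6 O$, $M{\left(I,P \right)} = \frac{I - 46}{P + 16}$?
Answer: $\frac{46}{5481} \approx 0.0083926$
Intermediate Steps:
$M{\left(I,P \right)} = \frac{-46 + I}{16 + P}$
$U{\left(O \right)} = 3 + 6 O$
$p = \frac{5481}{46}$ ($p = \left(3 + 6 \left(-15\right)\right) \frac{-46 - 17}{16 + 30} = \left(3 - 90\right) \frac{1}{46} \left(-63\right) = - 87 \cdot \frac{1}{46} \left(-63\right) = \left(-87\right) \left(- \frac{63}{46}\right) = \frac{5481}{46} \approx 119.15$)
$\frac{1}{p} = \frac{1}{\frac{5481}{46}} = \frac{46}{5481}$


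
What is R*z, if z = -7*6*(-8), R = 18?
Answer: 6048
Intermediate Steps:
z = 336 (z = -42*(-8) = 336)
R*z = 18*336 = 6048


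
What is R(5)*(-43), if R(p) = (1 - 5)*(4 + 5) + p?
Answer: 1333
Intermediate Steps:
R(p) = -36 + p (R(p) = -4*9 + p = -36 + p)
R(5)*(-43) = (-36 + 5)*(-43) = -31*(-43) = 1333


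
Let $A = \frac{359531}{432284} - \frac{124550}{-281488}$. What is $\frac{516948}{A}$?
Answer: $\frac{2620985778692384}{6460193097} \approx 4.0571 \cdot 10^{5}$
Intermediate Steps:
$A = \frac{19380579291}{15210344824}$ ($A = 359531 \cdot \frac{1}{432284} - - \frac{62275}{140744} = \frac{359531}{432284} + \frac{62275}{140744} = \frac{19380579291}{15210344824} \approx 1.2742$)
$\frac{516948}{A} = \frac{516948}{\frac{19380579291}{15210344824}} = 516948 \cdot \frac{15210344824}{19380579291} = \frac{2620985778692384}{6460193097}$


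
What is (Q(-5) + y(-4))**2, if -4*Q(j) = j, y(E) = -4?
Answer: 121/16 ≈ 7.5625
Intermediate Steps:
Q(j) = -j/4
(Q(-5) + y(-4))**2 = (-1/4*(-5) - 4)**2 = (5/4 - 4)**2 = (-11/4)**2 = 121/16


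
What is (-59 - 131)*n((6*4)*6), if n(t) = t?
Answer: -27360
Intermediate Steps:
(-59 - 131)*n((6*4)*6) = (-59 - 131)*((6*4)*6) = -4560*6 = -190*144 = -27360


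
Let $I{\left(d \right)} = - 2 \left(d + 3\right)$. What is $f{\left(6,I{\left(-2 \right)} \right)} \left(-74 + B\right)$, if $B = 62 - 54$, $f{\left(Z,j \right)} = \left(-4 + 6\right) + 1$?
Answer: $-198$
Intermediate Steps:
$I{\left(d \right)} = -6 - 2 d$ ($I{\left(d \right)} = - 2 \left(3 + d\right) = -6 - 2 d$)
$f{\left(Z,j \right)} = 3$ ($f{\left(Z,j \right)} = 2 + 1 = 3$)
$B = 8$
$f{\left(6,I{\left(-2 \right)} \right)} \left(-74 + B\right) = 3 \left(-74 + 8\right) = 3 \left(-66\right) = -198$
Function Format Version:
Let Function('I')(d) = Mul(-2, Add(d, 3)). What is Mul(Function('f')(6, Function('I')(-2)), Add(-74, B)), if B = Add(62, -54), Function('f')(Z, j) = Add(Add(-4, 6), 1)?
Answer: -198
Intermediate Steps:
Function('I')(d) = Add(-6, Mul(-2, d)) (Function('I')(d) = Mul(-2, Add(3, d)) = Add(-6, Mul(-2, d)))
Function('f')(Z, j) = 3 (Function('f')(Z, j) = Add(2, 1) = 3)
B = 8
Mul(Function('f')(6, Function('I')(-2)), Add(-74, B)) = Mul(3, Add(-74, 8)) = Mul(3, -66) = -198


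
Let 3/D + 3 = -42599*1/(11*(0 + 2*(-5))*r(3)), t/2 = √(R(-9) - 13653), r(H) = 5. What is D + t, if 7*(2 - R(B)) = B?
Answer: 1650/40949 + 4*I*√167209/7 ≈ 0.040294 + 233.66*I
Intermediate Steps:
R(B) = 2 - B/7
t = 4*I*√167209/7 (t = 2*√((2 - ⅐*(-9)) - 13653) = 2*√((2 + 9/7) - 13653) = 2*√(23/7 - 13653) = 2*√(-95548/7) = 2*(2*I*√167209/7) = 4*I*√167209/7 ≈ 233.66*I)
D = 1650/40949 (D = 3/(-3 - 42599*1/(55*(0 + 2*(-5)))) = 3/(-3 - 42599*1/(55*(0 - 10))) = 3/(-3 - 42599/(11*(5*(-10)))) = 3/(-3 - 42599/(11*(-50))) = 3/(-3 - 42599/(-550)) = 3/(-3 - 42599*(-1/550)) = 3/(-3 + 42599/550) = 3/(40949/550) = 3*(550/40949) = 1650/40949 ≈ 0.040294)
D + t = 1650/40949 + 4*I*√167209/7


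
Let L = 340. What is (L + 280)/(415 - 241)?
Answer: 310/87 ≈ 3.5632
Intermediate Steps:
(L + 280)/(415 - 241) = (340 + 280)/(415 - 241) = 620/174 = 620*(1/174) = 310/87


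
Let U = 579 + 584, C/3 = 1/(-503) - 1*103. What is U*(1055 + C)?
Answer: 436398305/503 ≈ 8.6759e+5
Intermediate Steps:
C = -155430/503 (C = 3*(1/(-503) - 1*103) = 3*(-1/503 - 103) = 3*(-51810/503) = -155430/503 ≈ -309.01)
U = 1163
U*(1055 + C) = 1163*(1055 - 155430/503) = 1163*(375235/503) = 436398305/503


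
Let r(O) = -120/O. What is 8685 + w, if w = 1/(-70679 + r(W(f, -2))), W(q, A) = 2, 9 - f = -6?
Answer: 614368214/70739 ≈ 8685.0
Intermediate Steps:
f = 15 (f = 9 - 1*(-6) = 9 + 6 = 15)
w = -1/70739 (w = 1/(-70679 - 120/2) = 1/(-70679 - 120*½) = 1/(-70679 - 60) = 1/(-70739) = -1/70739 ≈ -1.4136e-5)
8685 + w = 8685 - 1/70739 = 614368214/70739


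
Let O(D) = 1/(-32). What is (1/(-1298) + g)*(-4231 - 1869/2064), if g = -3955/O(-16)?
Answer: -478294688227329/893024 ≈ -5.3559e+8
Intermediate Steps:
O(D) = -1/32
g = 126560 (g = -3955/(-1/32) = -3955*(-32) = 126560)
(1/(-1298) + g)*(-4231 - 1869/2064) = (1/(-1298) + 126560)*(-4231 - 1869/2064) = (-1/1298 + 126560)*(-4231 - 1869*1/2064) = 164274879*(-4231 - 623/688)/1298 = (164274879/1298)*(-2911551/688) = -478294688227329/893024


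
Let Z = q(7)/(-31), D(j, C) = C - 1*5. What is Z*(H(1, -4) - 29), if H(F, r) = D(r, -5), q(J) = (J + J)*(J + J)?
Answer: 7644/31 ≈ 246.58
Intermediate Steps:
q(J) = 4*J² (q(J) = (2*J)*(2*J) = 4*J²)
D(j, C) = -5 + C (D(j, C) = C - 5 = -5 + C)
H(F, r) = -10 (H(F, r) = -5 - 5 = -10)
Z = -196/31 (Z = (4*7²)/(-31) = (4*49)*(-1/31) = 196*(-1/31) = -196/31 ≈ -6.3226)
Z*(H(1, -4) - 29) = -196*(-10 - 29)/31 = -196/31*(-39) = 7644/31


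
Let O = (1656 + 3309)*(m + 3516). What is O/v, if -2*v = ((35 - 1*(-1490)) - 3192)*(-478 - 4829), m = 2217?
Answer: -18976230/2948923 ≈ -6.4350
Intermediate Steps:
v = -8846769/2 (v = -((35 - 1*(-1490)) - 3192)*(-478 - 4829)/2 = -((35 + 1490) - 3192)*(-5307)/2 = -(1525 - 3192)*(-5307)/2 = -(-1667)*(-5307)/2 = -1/2*8846769 = -8846769/2 ≈ -4.4234e+6)
O = 28464345 (O = (1656 + 3309)*(2217 + 3516) = 4965*5733 = 28464345)
O/v = 28464345/(-8846769/2) = 28464345*(-2/8846769) = -18976230/2948923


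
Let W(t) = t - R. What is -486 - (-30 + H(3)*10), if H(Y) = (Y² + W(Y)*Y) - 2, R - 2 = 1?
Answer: -526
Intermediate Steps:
R = 3 (R = 2 + 1 = 3)
W(t) = -3 + t (W(t) = t - 1*3 = t - 3 = -3 + t)
H(Y) = -2 + Y² + Y*(-3 + Y) (H(Y) = (Y² + (-3 + Y)*Y) - 2 = (Y² + Y*(-3 + Y)) - 2 = -2 + Y² + Y*(-3 + Y))
-486 - (-30 + H(3)*10) = -486 - (-30 + (-2 + 3² + 3*(-3 + 3))*10) = -486 - (-30 + (-2 + 9 + 3*0)*10) = -486 - (-30 + (-2 + 9 + 0)*10) = -486 - (-30 + 7*10) = -486 - (-30 + 70) = -486 - 1*40 = -486 - 40 = -526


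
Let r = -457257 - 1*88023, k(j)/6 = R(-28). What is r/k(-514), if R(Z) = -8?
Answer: 11360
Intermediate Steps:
k(j) = -48 (k(j) = 6*(-8) = -48)
r = -545280 (r = -457257 - 88023 = -545280)
r/k(-514) = -545280/(-48) = -545280*(-1/48) = 11360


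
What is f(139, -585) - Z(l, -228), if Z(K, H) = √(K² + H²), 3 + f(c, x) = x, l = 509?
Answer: -588 - √311065 ≈ -1145.7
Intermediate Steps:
f(c, x) = -3 + x
Z(K, H) = √(H² + K²)
f(139, -585) - Z(l, -228) = (-3 - 585) - √((-228)² + 509²) = -588 - √(51984 + 259081) = -588 - √311065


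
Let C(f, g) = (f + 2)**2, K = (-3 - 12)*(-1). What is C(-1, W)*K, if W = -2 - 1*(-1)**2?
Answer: 15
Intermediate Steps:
W = -3 (W = -2 - 1*1 = -2 - 1 = -3)
K = 15 (K = -15*(-1) = 15)
C(f, g) = (2 + f)**2
C(-1, W)*K = (2 - 1)**2*15 = 1**2*15 = 1*15 = 15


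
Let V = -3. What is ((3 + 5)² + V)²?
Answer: 3721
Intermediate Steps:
((3 + 5)² + V)² = ((3 + 5)² - 3)² = (8² - 3)² = (64 - 3)² = 61² = 3721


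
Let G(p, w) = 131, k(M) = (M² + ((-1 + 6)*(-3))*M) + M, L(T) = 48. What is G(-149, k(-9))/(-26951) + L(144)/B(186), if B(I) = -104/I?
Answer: -30079019/350363 ≈ -85.851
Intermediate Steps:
k(M) = M² - 14*M (k(M) = (M² + (5*(-3))*M) + M = (M² - 15*M) + M = M² - 14*M)
G(-149, k(-9))/(-26951) + L(144)/B(186) = 131/(-26951) + 48/((-104/186)) = 131*(-1/26951) + 48/((-104*1/186)) = -131/26951 + 48/(-52/93) = -131/26951 + 48*(-93/52) = -131/26951 - 1116/13 = -30079019/350363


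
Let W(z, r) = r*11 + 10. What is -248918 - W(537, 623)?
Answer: -255781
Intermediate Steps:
W(z, r) = 10 + 11*r (W(z, r) = 11*r + 10 = 10 + 11*r)
-248918 - W(537, 623) = -248918 - (10 + 11*623) = -248918 - (10 + 6853) = -248918 - 1*6863 = -248918 - 6863 = -255781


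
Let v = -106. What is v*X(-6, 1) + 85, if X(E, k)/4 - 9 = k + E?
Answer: -1611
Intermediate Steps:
X(E, k) = 36 + 4*E + 4*k (X(E, k) = 36 + 4*(k + E) = 36 + 4*(E + k) = 36 + (4*E + 4*k) = 36 + 4*E + 4*k)
v*X(-6, 1) + 85 = -106*(36 + 4*(-6) + 4*1) + 85 = -106*(36 - 24 + 4) + 85 = -106*16 + 85 = -1696 + 85 = -1611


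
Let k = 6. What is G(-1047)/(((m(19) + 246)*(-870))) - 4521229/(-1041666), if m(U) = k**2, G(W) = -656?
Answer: 92493471313/21296861370 ≈ 4.3431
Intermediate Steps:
m(U) = 36 (m(U) = 6**2 = 36)
G(-1047)/(((m(19) + 246)*(-870))) - 4521229/(-1041666) = -656*(-1/(870*(36 + 246))) - 4521229/(-1041666) = -656/(282*(-870)) - 4521229*(-1/1041666) = -656/(-245340) + 4521229/1041666 = -656*(-1/245340) + 4521229/1041666 = 164/61335 + 4521229/1041666 = 92493471313/21296861370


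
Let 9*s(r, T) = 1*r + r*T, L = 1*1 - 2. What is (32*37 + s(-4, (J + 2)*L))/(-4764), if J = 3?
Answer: -2668/10719 ≈ -0.24890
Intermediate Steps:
L = -1 (L = 1 - 2 = -1)
s(r, T) = r/9 + T*r/9 (s(r, T) = (1*r + r*T)/9 = (r + T*r)/9 = r/9 + T*r/9)
(32*37 + s(-4, (J + 2)*L))/(-4764) = (32*37 + (⅑)*(-4)*(1 + (3 + 2)*(-1)))/(-4764) = (1184 + (⅑)*(-4)*(1 + 5*(-1)))*(-1/4764) = (1184 + (⅑)*(-4)*(1 - 5))*(-1/4764) = (1184 + (⅑)*(-4)*(-4))*(-1/4764) = (1184 + 16/9)*(-1/4764) = (10672/9)*(-1/4764) = -2668/10719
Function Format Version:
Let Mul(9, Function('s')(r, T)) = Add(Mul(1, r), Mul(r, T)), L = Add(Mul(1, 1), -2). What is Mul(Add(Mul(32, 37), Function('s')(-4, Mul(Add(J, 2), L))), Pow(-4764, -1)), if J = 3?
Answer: Rational(-2668, 10719) ≈ -0.24890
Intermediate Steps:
L = -1 (L = Add(1, -2) = -1)
Function('s')(r, T) = Add(Mul(Rational(1, 9), r), Mul(Rational(1, 9), T, r)) (Function('s')(r, T) = Mul(Rational(1, 9), Add(Mul(1, r), Mul(r, T))) = Mul(Rational(1, 9), Add(r, Mul(T, r))) = Add(Mul(Rational(1, 9), r), Mul(Rational(1, 9), T, r)))
Mul(Add(Mul(32, 37), Function('s')(-4, Mul(Add(J, 2), L))), Pow(-4764, -1)) = Mul(Add(Mul(32, 37), Mul(Rational(1, 9), -4, Add(1, Mul(Add(3, 2), -1)))), Pow(-4764, -1)) = Mul(Add(1184, Mul(Rational(1, 9), -4, Add(1, Mul(5, -1)))), Rational(-1, 4764)) = Mul(Add(1184, Mul(Rational(1, 9), -4, Add(1, -5))), Rational(-1, 4764)) = Mul(Add(1184, Mul(Rational(1, 9), -4, -4)), Rational(-1, 4764)) = Mul(Add(1184, Rational(16, 9)), Rational(-1, 4764)) = Mul(Rational(10672, 9), Rational(-1, 4764)) = Rational(-2668, 10719)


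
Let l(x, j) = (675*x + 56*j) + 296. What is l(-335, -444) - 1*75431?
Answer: -326124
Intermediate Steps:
l(x, j) = 296 + 56*j + 675*x (l(x, j) = (56*j + 675*x) + 296 = 296 + 56*j + 675*x)
l(-335, -444) - 1*75431 = (296 + 56*(-444) + 675*(-335)) - 1*75431 = (296 - 24864 - 226125) - 75431 = -250693 - 75431 = -326124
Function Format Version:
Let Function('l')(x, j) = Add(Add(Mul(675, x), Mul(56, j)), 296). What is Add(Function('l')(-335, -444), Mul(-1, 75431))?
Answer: -326124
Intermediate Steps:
Function('l')(x, j) = Add(296, Mul(56, j), Mul(675, x)) (Function('l')(x, j) = Add(Add(Mul(56, j), Mul(675, x)), 296) = Add(296, Mul(56, j), Mul(675, x)))
Add(Function('l')(-335, -444), Mul(-1, 75431)) = Add(Add(296, Mul(56, -444), Mul(675, -335)), Mul(-1, 75431)) = Add(Add(296, -24864, -226125), -75431) = Add(-250693, -75431) = -326124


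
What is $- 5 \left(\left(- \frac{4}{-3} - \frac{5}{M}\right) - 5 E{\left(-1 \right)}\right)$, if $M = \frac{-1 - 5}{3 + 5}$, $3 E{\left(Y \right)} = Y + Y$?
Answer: $- \frac{170}{3} \approx -56.667$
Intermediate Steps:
$E{\left(Y \right)} = \frac{2 Y}{3}$ ($E{\left(Y \right)} = \frac{Y + Y}{3} = \frac{2 Y}{3}$)
$M = - \frac{3}{4}$ ($M = - \frac{6}{8} = \left(-6\right) \frac{1}{8} = - \frac{3}{4} \approx -0.75$)
$- 5 \left(\left(- \frac{4}{-3} - \frac{5}{M}\right) - 5 E{\left(-1 \right)}\right) = - 5 \left(\left(- \frac{4}{-3} - \frac{5}{- \frac{3}{4}}\right) - 5 \cdot \frac{2}{3} \left(-1\right)\right) = - 5 \left(\left(\left(-4\right) \left(- \frac{1}{3}\right) - - \frac{20}{3}\right) - - \frac{10}{3}\right) = - 5 \left(\left(\frac{4}{3} + \frac{20}{3}\right) + \frac{10}{3}\right) = - 5 \left(8 + \frac{10}{3}\right) = \left(-5\right) \frac{34}{3} = - \frac{170}{3}$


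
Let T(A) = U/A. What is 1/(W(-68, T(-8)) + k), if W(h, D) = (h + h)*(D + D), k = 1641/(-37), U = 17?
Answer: 37/19745 ≈ 0.0018739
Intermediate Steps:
T(A) = 17/A
k = -1641/37 (k = 1641*(-1/37) = -1641/37 ≈ -44.351)
W(h, D) = 4*D*h (W(h, D) = (2*h)*(2*D) = 4*D*h)
1/(W(-68, T(-8)) + k) = 1/(4*(17/(-8))*(-68) - 1641/37) = 1/(4*(17*(-⅛))*(-68) - 1641/37) = 1/(4*(-17/8)*(-68) - 1641/37) = 1/(578 - 1641/37) = 1/(19745/37) = 37/19745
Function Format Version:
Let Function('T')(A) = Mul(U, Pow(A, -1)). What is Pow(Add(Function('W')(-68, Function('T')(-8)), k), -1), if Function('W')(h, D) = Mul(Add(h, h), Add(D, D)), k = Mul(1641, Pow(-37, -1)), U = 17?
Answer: Rational(37, 19745) ≈ 0.0018739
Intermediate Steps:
Function('T')(A) = Mul(17, Pow(A, -1))
k = Rational(-1641, 37) (k = Mul(1641, Rational(-1, 37)) = Rational(-1641, 37) ≈ -44.351)
Function('W')(h, D) = Mul(4, D, h) (Function('W')(h, D) = Mul(Mul(2, h), Mul(2, D)) = Mul(4, D, h))
Pow(Add(Function('W')(-68, Function('T')(-8)), k), -1) = Pow(Add(Mul(4, Mul(17, Pow(-8, -1)), -68), Rational(-1641, 37)), -1) = Pow(Add(Mul(4, Mul(17, Rational(-1, 8)), -68), Rational(-1641, 37)), -1) = Pow(Add(Mul(4, Rational(-17, 8), -68), Rational(-1641, 37)), -1) = Pow(Add(578, Rational(-1641, 37)), -1) = Pow(Rational(19745, 37), -1) = Rational(37, 19745)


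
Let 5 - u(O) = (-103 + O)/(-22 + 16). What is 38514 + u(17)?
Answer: 115514/3 ≈ 38505.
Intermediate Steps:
u(O) = -73/6 + O/6 (u(O) = 5 - (-103 + O)/(-22 + 16) = 5 - (-103 + O)/(-6) = 5 - (-103 + O)*(-1)/6 = 5 - (103/6 - O/6) = 5 + (-103/6 + O/6) = -73/6 + O/6)
38514 + u(17) = 38514 + (-73/6 + (⅙)*17) = 38514 + (-73/6 + 17/6) = 38514 - 28/3 = 115514/3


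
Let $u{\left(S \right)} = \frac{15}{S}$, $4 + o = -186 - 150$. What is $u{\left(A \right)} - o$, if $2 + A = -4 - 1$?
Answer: $\frac{2365}{7} \approx 337.86$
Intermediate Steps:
$o = -340$ ($o = -4 - 336 = -340$)
$A = -7$ ($A = -2 - 5 = -7$)
$u{\left(A \right)} - o = \frac{15}{-7} - -340 = 15 \left(- \frac{1}{7}\right) + 340 = - \frac{15}{7} + 340 = \frac{2365}{7}$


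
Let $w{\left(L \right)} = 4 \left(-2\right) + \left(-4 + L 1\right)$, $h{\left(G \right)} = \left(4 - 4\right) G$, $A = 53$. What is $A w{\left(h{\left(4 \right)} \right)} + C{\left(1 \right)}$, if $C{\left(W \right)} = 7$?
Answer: $-629$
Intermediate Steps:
$h{\left(G \right)} = 0$ ($h{\left(G \right)} = 0 G = 0$)
$w{\left(L \right)} = -12 + L$ ($w{\left(L \right)} = -8 + \left(-4 + L\right) = -12 + L$)
$A w{\left(h{\left(4 \right)} \right)} + C{\left(1 \right)} = 53 \left(-12 + 0\right) + 7 = 53 \left(-12\right) + 7 = -636 + 7 = -629$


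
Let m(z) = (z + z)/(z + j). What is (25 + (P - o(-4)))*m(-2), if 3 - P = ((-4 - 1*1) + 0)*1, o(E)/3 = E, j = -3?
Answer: 36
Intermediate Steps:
o(E) = 3*E
m(z) = 2*z/(-3 + z) (m(z) = (z + z)/(z - 3) = (2*z)/(-3 + z) = 2*z/(-3 + z))
P = 8 (P = 3 - ((-4 - 1*1) + 0) = 3 - ((-4 - 1) + 0) = 3 - (-5 + 0) = 3 - (-5) = 3 - 1*(-5) = 3 + 5 = 8)
(25 + (P - o(-4)))*m(-2) = (25 + (8 - 3*(-4)))*(2*(-2)/(-3 - 2)) = (25 + (8 - 1*(-12)))*(2*(-2)/(-5)) = (25 + (8 + 12))*(2*(-2)*(-1/5)) = (25 + 20)*(4/5) = 45*(4/5) = 36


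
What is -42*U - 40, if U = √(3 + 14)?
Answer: -40 - 42*√17 ≈ -213.17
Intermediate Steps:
U = √17 ≈ 4.1231
-42*U - 40 = -42*√17 - 40 = -40 - 42*√17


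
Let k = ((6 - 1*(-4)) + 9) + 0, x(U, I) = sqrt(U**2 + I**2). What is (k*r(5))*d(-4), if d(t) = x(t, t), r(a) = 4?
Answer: 304*sqrt(2) ≈ 429.92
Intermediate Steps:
x(U, I) = sqrt(I**2 + U**2)
d(t) = sqrt(2)*sqrt(t**2) (d(t) = sqrt(t**2 + t**2) = sqrt(2*t**2) = sqrt(2)*sqrt(t**2))
k = 19 (k = ((6 + 4) + 9) + 0 = (10 + 9) + 0 = 19 + 0 = 19)
(k*r(5))*d(-4) = (19*4)*(sqrt(2)*sqrt((-4)**2)) = 76*(sqrt(2)*sqrt(16)) = 76*(sqrt(2)*4) = 76*(4*sqrt(2)) = 304*sqrt(2)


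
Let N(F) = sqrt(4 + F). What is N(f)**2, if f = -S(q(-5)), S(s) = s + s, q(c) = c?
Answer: 14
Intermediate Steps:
S(s) = 2*s
f = 10 (f = -2*(-5) = -1*(-10) = 10)
N(f)**2 = (sqrt(4 + 10))**2 = (sqrt(14))**2 = 14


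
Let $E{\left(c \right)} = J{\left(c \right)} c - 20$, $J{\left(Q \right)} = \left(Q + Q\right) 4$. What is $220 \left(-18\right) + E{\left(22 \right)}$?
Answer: $-108$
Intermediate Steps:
$J{\left(Q \right)} = 8 Q$ ($J{\left(Q \right)} = 2 Q 4 = 8 Q$)
$E{\left(c \right)} = -20 + 8 c^{2}$ ($E{\left(c \right)} = 8 c c - 20 = 8 c^{2} - 20 = -20 + 8 c^{2}$)
$220 \left(-18\right) + E{\left(22 \right)} = 220 \left(-18\right) - \left(20 - 8 \cdot 22^{2}\right) = -3960 + \left(-20 + 8 \cdot 484\right) = -3960 + \left(-20 + 3872\right) = -3960 + 3852 = -108$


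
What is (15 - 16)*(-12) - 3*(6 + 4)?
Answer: -18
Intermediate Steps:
(15 - 16)*(-12) - 3*(6 + 4) = -1*(-12) - 3*10 = 12 - 30 = -18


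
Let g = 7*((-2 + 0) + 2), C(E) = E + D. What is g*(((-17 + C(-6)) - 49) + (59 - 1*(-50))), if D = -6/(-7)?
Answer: 0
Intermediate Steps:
D = 6/7 (D = -6*(-⅐) = 6/7 ≈ 0.85714)
C(E) = 6/7 + E (C(E) = E + 6/7 = 6/7 + E)
g = 0 (g = 7*(-2 + 2) = 7*0 = 0)
g*(((-17 + C(-6)) - 49) + (59 - 1*(-50))) = 0*(((-17 + (6/7 - 6)) - 49) + (59 - 1*(-50))) = 0*(((-17 - 36/7) - 49) + (59 + 50)) = 0*((-155/7 - 49) + 109) = 0*(-498/7 + 109) = 0*(265/7) = 0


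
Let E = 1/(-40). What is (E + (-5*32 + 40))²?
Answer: 23049601/1600 ≈ 14406.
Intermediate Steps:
E = -1/40 ≈ -0.025000
(E + (-5*32 + 40))² = (-1/40 + (-5*32 + 40))² = (-1/40 + (-160 + 40))² = (-1/40 - 120)² = (-4801/40)² = 23049601/1600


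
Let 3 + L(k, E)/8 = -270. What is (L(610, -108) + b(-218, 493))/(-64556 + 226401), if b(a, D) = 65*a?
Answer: -16354/161845 ≈ -0.10105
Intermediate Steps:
L(k, E) = -2184 (L(k, E) = -24 + 8*(-270) = -24 - 2160 = -2184)
(L(610, -108) + b(-218, 493))/(-64556 + 226401) = (-2184 + 65*(-218))/(-64556 + 226401) = (-2184 - 14170)/161845 = -16354*1/161845 = -16354/161845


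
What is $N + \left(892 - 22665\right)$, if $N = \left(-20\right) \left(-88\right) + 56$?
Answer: $-19957$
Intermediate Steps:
$N = 1816$ ($N = 1760 + 56 = 1816$)
$N + \left(892 - 22665\right) = 1816 + \left(892 - 22665\right) = 1816 - 21773 = -19957$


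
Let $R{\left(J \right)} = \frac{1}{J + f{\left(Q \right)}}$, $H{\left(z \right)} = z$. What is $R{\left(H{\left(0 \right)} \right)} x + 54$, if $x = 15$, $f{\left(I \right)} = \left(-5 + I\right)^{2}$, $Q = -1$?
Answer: $\frac{653}{12} \approx 54.417$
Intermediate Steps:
$R{\left(J \right)} = \frac{1}{36 + J}$ ($R{\left(J \right)} = \frac{1}{J + \left(-5 - 1\right)^{2}} = \frac{1}{J + \left(-6\right)^{2}} = \frac{1}{J + 36} = \frac{1}{36 + J}$)
$R{\left(H{\left(0 \right)} \right)} x + 54 = \frac{1}{36 + 0} \cdot 15 + 54 = \frac{1}{36} \cdot 15 + 54 = \frac{5}{12} + 54 = \frac{653}{12}$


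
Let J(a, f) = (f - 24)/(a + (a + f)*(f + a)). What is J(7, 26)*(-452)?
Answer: -113/137 ≈ -0.82482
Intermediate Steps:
J(a, f) = (-24 + f)/(a + (a + f)**2) (J(a, f) = (-24 + f)/(a + (a + f)*(a + f)) = (-24 + f)/(a + (a + f)**2))
J(7, 26)*(-452) = ((-24 + 26)/(7 + (7 + 26)**2))*(-452) = (2/(7 + 33**2))*(-452) = (2/(7 + 1089))*(-452) = (2/1096)*(-452) = ((1/1096)*2)*(-452) = (1/548)*(-452) = -113/137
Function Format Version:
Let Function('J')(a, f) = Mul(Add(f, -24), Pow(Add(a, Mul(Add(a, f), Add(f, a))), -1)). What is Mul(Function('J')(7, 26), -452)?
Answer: Rational(-113, 137) ≈ -0.82482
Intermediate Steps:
Function('J')(a, f) = Mul(Pow(Add(a, Pow(Add(a, f), 2)), -1), Add(-24, f)) (Function('J')(a, f) = Mul(Add(-24, f), Pow(Add(a, Mul(Add(a, f), Add(a, f))), -1)) = Mul(Add(-24, f), Pow(Add(a, Pow(Add(a, f), 2)), -1)) = Mul(Pow(Add(a, Pow(Add(a, f), 2)), -1), Add(-24, f)))
Mul(Function('J')(7, 26), -452) = Mul(Mul(Pow(Add(7, Pow(Add(7, 26), 2)), -1), Add(-24, 26)), -452) = Mul(Mul(Pow(Add(7, Pow(33, 2)), -1), 2), -452) = Mul(Mul(Pow(Add(7, 1089), -1), 2), -452) = Mul(Mul(Pow(1096, -1), 2), -452) = Mul(Mul(Rational(1, 1096), 2), -452) = Mul(Rational(1, 548), -452) = Rational(-113, 137)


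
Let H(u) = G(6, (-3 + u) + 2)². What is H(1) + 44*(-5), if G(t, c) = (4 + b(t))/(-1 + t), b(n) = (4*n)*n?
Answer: 16404/25 ≈ 656.16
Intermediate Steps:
b(n) = 4*n²
G(t, c) = (4 + 4*t²)/(-1 + t)
H(u) = 21904/25 (H(u) = (4*(1 + 6²)/(-1 + 6))² = (4*(1 + 36)/5)² = (4*(⅕)*37)² = (148/5)² = 21904/25)
H(1) + 44*(-5) = 21904/25 + 44*(-5) = 21904/25 - 220 = 16404/25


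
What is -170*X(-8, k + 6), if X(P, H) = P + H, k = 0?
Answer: 340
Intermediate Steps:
X(P, H) = H + P
-170*X(-8, k + 6) = -170*((0 + 6) - 8) = -170*(6 - 8) = -170*(-2) = 340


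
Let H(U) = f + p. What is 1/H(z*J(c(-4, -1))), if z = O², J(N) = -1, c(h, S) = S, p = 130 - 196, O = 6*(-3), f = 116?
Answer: 1/50 ≈ 0.020000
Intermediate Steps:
O = -18
p = -66
z = 324 (z = (-18)² = 324)
H(U) = 50 (H(U) = 116 - 66 = 50)
1/H(z*J(c(-4, -1))) = 1/50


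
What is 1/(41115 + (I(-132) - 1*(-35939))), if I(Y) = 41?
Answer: 1/77095 ≈ 1.2971e-5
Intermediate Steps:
1/(41115 + (I(-132) - 1*(-35939))) = 1/(41115 + (41 - 1*(-35939))) = 1/(41115 + (41 + 35939)) = 1/(41115 + 35980) = 1/77095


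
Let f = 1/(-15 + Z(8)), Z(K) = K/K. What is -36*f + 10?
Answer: 88/7 ≈ 12.571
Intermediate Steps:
Z(K) = 1
f = -1/14 (f = 1/(-15 + 1) = 1/(-14) = -1/14 ≈ -0.071429)
-36*f + 10 = -36*(-1/14) + 10 = 18/7 + 10 = 88/7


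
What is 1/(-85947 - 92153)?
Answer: -1/178100 ≈ -5.6148e-6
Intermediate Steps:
1/(-85947 - 92153) = 1/(-178100) = -1/178100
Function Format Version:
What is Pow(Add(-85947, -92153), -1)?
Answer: Rational(-1, 178100) ≈ -5.6148e-6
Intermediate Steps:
Pow(Add(-85947, -92153), -1) = Pow(-178100, -1) = Rational(-1, 178100)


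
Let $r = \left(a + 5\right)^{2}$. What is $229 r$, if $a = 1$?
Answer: $8244$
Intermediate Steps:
$r = 36$ ($r = \left(1 + 5\right)^{2} = 6^{2} = 36$)
$229 r = 229 \cdot 36 = 8244$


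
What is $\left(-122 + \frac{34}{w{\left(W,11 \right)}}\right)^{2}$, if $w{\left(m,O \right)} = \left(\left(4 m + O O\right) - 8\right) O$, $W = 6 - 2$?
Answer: $\frac{29958071056}{2013561} \approx 14878.0$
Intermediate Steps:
$W = 4$
$w{\left(m,O \right)} = O \left(-8 + O^{2} + 4 m\right)$ ($w{\left(m,O \right)} = \left(\left(4 m + O^{2}\right) - 8\right) O = \left(\left(O^{2} + 4 m\right) - 8\right) O = \left(-8 + O^{2} + 4 m\right) O = O \left(-8 + O^{2} + 4 m\right)$)
$\left(-122 + \frac{34}{w{\left(W,11 \right)}}\right)^{2} = \left(-122 + \frac{34}{11 \left(-8 + 11^{2} + 4 \cdot 4\right)}\right)^{2} = \left(-122 + \frac{34}{11 \left(-8 + 121 + 16\right)}\right)^{2} = \left(-122 + \frac{34}{11 \cdot 129}\right)^{2} = \left(-122 + \frac{34}{1419}\right)^{2} = \left(- \frac{173084}{1419}\right)^{2} = \frac{29958071056}{2013561}$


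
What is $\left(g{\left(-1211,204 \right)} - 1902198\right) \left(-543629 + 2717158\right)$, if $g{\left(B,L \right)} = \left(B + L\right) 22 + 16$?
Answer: $-4182600101744$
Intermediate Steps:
$g{\left(B,L \right)} = 16 + 22 B + 22 L$ ($g{\left(B,L \right)} = \left(22 B + 22 L\right) + 16 = 16 + 22 B + 22 L$)
$\left(g{\left(-1211,204 \right)} - 1902198\right) \left(-543629 + 2717158\right) = \left(\left(16 + 22 \left(-1211\right) + 22 \cdot 204\right) - 1902198\right) \left(-543629 + 2717158\right) = \left(\left(16 - 26642 + 4488\right) - 1902198\right) 2173529 = \left(-22138 - 1902198\right) 2173529 = \left(-1924336\right) 2173529 = -4182600101744$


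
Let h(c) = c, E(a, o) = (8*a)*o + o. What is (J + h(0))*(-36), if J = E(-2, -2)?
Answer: -1080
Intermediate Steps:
E(a, o) = o + 8*a*o (E(a, o) = 8*a*o + o = o + 8*a*o)
J = 30 (J = -2*(1 + 8*(-2)) = -2*(1 - 16) = -2*(-15) = 30)
(J + h(0))*(-36) = (30 + 0)*(-36) = 30*(-36) = -1080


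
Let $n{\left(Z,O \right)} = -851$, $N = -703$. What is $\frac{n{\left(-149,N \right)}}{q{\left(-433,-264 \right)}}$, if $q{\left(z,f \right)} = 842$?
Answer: $- \frac{851}{842} \approx -1.0107$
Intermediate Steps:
$\frac{n{\left(-149,N \right)}}{q{\left(-433,-264 \right)}} = - \frac{851}{842}$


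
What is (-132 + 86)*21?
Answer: -966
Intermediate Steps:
(-132 + 86)*21 = -46*21 = -966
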